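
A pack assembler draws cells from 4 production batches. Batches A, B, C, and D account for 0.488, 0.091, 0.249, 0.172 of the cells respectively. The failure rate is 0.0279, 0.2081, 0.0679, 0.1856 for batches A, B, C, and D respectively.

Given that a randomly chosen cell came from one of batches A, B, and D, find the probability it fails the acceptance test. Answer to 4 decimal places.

0.0859

Let S = {A, B, D}.
P(S) = 0.488 + 0.091 + 0.172 = 0.751.
P(F ∩ S) = 0.0279·0.488 + 0.2081·0.091 + 0.1856·0.172 = 0.0136152 + 0.0189371 + 0.0319232 = 0.0644755.
P(F | S) = 0.0644755 / 0.751 = 0.085853…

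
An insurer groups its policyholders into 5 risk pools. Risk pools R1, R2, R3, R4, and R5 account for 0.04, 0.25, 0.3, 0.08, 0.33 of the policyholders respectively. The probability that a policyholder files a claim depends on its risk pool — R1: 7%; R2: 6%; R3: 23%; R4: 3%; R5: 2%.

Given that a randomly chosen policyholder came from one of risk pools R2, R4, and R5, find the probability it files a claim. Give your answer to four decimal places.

P(C|S) ≈ 0.0364

Let S = {R2, R4, R5}.
P(S) = 0.25 + 0.08 + 0.33 = 0.66.
P(C ∩ S) = 0.06·0.25 + 0.03·0.08 + 0.02·0.33 = 0.015 + 0.0024 + 0.0066 = 0.024.
P(C | S) = 0.024 / 0.66 = 0.036364…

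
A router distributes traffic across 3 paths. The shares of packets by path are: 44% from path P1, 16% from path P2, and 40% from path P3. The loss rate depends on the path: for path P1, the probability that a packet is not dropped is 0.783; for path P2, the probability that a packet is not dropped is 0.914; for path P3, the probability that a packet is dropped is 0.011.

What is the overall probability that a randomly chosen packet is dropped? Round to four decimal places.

P(L) ≈ 0.1136

P(L|P1) = 1 − 0.783 = 0.217.
P(L|P2) = 1 − 0.914 = 0.086.
P(L) = P(L|P1)·P(P1) + P(L|P2)·P(P2) + P(L|P3)·P(P3)
      = 0.217·0.44 + 0.086·0.16 + 0.011·0.4
      = 0.09548 + 0.01376 + 0.0044 = 0.11364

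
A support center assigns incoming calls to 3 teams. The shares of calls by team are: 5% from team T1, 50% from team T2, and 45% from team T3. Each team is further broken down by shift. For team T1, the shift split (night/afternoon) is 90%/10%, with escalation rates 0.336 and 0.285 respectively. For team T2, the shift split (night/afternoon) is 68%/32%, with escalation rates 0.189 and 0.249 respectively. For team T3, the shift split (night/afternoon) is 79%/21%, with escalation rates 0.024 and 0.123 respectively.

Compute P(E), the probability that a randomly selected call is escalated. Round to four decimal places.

P(E|T1) = 0.9·0.336 + 0.1·0.285 = 0.3024 + 0.0285 = 0.3309
P(E|T2) = 0.68·0.189 + 0.32·0.249 = 0.12852 + 0.07968 = 0.2082
P(E|T3) = 0.79·0.024 + 0.21·0.123 = 0.01896 + 0.02583 = 0.04479
Then overall,
P(E) = 0.05·0.3309 + 0.5·0.2082 + 0.45·0.04479
      = 0.016545 + 0.1041 + 0.0201555 = 0.1408005

0.1408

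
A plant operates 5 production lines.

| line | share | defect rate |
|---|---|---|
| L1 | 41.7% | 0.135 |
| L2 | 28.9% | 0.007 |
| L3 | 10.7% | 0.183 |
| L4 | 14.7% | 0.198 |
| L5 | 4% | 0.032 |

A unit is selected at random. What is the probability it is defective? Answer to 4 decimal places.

By the law of total probability,
P(D) = P(D|L1)·P(L1) + P(D|L2)·P(L2) + P(D|L3)·P(L3) + P(D|L4)·P(L4) + P(D|L5)·P(L5)
      = 0.135·0.417 + 0.007·0.289 + 0.183·0.107 + 0.198·0.147 + 0.032·0.04
      = 0.056295 + 0.002023 + 0.019581 + 0.029106 + 0.00128 = 0.108285

0.1083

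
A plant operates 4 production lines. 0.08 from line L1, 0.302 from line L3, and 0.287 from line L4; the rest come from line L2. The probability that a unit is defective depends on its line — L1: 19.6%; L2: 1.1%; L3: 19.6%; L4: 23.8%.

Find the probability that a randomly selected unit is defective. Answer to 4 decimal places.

P(L2) = 1 − (0.08 + 0.302 + 0.287) = 0.331.
P(D) = P(D|L1)·P(L1) + P(D|L2)·P(L2) + P(D|L3)·P(L3) + P(D|L4)·P(L4)
      = 0.196·0.08 + 0.011·0.331 + 0.196·0.302 + 0.238·0.287
      = 0.01568 + 0.003641 + 0.059192 + 0.068306 = 0.146819

P(D) ≈ 0.1468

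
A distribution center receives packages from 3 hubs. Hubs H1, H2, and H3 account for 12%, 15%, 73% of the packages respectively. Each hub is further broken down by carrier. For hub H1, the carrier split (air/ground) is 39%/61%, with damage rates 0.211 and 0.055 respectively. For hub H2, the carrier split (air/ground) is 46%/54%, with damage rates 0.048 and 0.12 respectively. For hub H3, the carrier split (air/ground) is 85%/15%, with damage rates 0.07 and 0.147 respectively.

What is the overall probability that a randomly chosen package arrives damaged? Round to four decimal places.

P(D|H1) = 0.39·0.211 + 0.61·0.055 = 0.08229 + 0.03355 = 0.11584
P(D|H2) = 0.46·0.048 + 0.54·0.12 = 0.02208 + 0.0648 = 0.08688
P(D|H3) = 0.85·0.07 + 0.15·0.147 = 0.0595 + 0.02205 = 0.08155
Then overall,
P(D) = 0.12·0.11584 + 0.15·0.08688 + 0.73·0.08155
      = 0.0139008 + 0.013032 + 0.0595315 = 0.0864643

0.0865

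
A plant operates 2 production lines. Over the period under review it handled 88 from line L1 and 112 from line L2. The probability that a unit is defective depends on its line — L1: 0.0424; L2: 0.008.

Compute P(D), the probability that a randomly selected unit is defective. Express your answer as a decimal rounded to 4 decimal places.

Total: 88 + 112 = 200.
P(L1) = 88/200 = 0.44. P(L2) = 112/200 = 0.56.
P(D) = P(D|L1)·P(L1) + P(D|L2)·P(L2)
      = 0.0424·0.44 + 0.008·0.56
      = 0.018656 + 0.00448 = 0.023136

0.0231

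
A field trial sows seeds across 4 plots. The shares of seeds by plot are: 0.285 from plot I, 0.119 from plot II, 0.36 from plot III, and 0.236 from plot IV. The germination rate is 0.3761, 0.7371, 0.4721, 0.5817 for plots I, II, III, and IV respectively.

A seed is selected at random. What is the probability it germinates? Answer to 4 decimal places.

0.5021

By the law of total probability,
P(G) = P(G|I)·P(I) + P(G|II)·P(II) + P(G|III)·P(III) + P(G|IV)·P(IV)
      = 0.3761·0.285 + 0.7371·0.119 + 0.4721·0.36 + 0.5817·0.236
      = 0.1071885 + 0.0877149 + 0.169956 + 0.1372812 = 0.5021406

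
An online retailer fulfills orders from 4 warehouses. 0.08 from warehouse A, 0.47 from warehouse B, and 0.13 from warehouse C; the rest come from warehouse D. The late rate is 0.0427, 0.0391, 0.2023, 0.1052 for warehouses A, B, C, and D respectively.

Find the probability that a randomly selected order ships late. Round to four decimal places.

P(L) ≈ 0.0818

P(D) = 1 − (0.08 + 0.47 + 0.13) = 0.32.
Using total probability over the partition,
P(L) = P(L|A)·P(A) + P(L|B)·P(B) + P(L|C)·P(C) + P(L|D)·P(D)
      = 0.0427·0.08 + 0.0391·0.47 + 0.2023·0.13 + 0.1052·0.32
      = 0.003416 + 0.018377 + 0.026299 + 0.033664 = 0.081756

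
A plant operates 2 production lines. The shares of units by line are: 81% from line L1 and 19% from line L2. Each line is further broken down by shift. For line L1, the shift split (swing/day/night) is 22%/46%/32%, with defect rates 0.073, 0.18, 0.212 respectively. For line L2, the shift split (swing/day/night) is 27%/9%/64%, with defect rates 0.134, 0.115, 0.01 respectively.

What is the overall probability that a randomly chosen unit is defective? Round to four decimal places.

P(D) ≈ 0.1451

P(D|L1) = 0.22·0.073 + 0.46·0.18 + 0.32·0.212 = 0.01606 + 0.0828 + 0.06784 = 0.1667
P(D|L2) = 0.27·0.134 + 0.09·0.115 + 0.64·0.01 = 0.03618 + 0.01035 + 0.0064 = 0.05293
Then overall,
P(D) = 0.81·0.1667 + 0.19·0.05293
      = 0.135027 + 0.0100567 = 0.1450837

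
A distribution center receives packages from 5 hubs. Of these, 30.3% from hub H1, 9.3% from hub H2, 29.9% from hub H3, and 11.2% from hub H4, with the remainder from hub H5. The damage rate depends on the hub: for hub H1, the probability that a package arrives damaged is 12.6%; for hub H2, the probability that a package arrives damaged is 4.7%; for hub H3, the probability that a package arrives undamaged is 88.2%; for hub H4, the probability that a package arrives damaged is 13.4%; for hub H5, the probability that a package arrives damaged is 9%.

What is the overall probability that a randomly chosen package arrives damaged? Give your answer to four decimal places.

P(H5) = 1 − (0.303 + 0.093 + 0.299 + 0.112) = 0.193.
P(D|H3) = 1 − 0.882 = 0.118.
P(D) = P(D|H1)·P(H1) + P(D|H2)·P(H2) + P(D|H3)·P(H3) + P(D|H4)·P(H4) + P(D|H5)·P(H5)
      = 0.126·0.303 + 0.047·0.093 + 0.118·0.299 + 0.134·0.112 + 0.09·0.193
      = 0.038178 + 0.004371 + 0.035282 + 0.015008 + 0.01737 = 0.110209

P(D) ≈ 0.1102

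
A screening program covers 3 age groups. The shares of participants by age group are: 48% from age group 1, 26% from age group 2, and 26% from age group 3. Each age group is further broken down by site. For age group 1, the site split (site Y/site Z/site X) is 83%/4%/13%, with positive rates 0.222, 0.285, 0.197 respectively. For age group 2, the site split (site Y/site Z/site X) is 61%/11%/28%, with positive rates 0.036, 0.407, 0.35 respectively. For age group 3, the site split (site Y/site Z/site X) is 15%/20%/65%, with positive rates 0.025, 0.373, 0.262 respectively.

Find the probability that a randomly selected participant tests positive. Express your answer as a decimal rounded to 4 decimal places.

P(T|1) = 0.83·0.222 + 0.04·0.285 + 0.13·0.197 = 0.18426 + 0.0114 + 0.02561 = 0.22127
P(T|2) = 0.61·0.036 + 0.11·0.407 + 0.28·0.35 = 0.02196 + 0.04477 + 0.098 = 0.16473
P(T|3) = 0.15·0.025 + 0.2·0.373 + 0.65·0.262 = 0.00375 + 0.0746 + 0.1703 = 0.24865
By total probability over the outer partition,
P(T) = 0.48·0.22127 + 0.26·0.16473 + 0.26·0.24865
      = 0.1062096 + 0.0428298 + 0.064649 = 0.2136884

0.2137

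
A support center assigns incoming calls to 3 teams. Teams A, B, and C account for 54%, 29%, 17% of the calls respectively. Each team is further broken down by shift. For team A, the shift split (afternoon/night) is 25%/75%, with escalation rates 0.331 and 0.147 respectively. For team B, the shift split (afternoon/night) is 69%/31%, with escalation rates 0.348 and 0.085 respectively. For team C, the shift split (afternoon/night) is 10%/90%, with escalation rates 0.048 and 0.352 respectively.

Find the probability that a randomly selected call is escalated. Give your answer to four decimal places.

0.2362

P(E|A) = 0.25·0.331 + 0.75·0.147 = 0.08275 + 0.11025 = 0.193
P(E|B) = 0.69·0.348 + 0.31·0.085 = 0.24012 + 0.02635 = 0.26647
P(E|C) = 0.1·0.048 + 0.9·0.352 = 0.0048 + 0.3168 = 0.3216
Then overall,
P(E) = 0.54·0.193 + 0.29·0.26647 + 0.17·0.3216
      = 0.10422 + 0.0772763 + 0.054672 = 0.2361683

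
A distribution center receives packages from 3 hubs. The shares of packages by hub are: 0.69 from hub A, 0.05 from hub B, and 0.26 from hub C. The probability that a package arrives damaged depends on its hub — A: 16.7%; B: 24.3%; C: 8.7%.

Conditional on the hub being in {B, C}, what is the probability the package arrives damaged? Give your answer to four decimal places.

P(D|S) ≈ 0.1122

Let S = {B, C}.
P(S) = 0.05 + 0.26 = 0.31.
P(D ∩ S) = 0.243·0.05 + 0.087·0.26 = 0.01215 + 0.02262 = 0.03477.
P(D | S) = 0.03477 / 0.31 = 0.112161…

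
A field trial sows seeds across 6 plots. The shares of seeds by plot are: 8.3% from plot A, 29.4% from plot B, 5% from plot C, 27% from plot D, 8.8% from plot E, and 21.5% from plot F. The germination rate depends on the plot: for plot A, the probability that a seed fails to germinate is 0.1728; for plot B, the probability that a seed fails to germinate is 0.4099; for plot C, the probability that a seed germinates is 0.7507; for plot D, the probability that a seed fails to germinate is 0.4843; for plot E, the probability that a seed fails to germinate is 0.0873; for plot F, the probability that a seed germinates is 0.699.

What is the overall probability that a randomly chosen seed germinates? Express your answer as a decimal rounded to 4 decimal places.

P(G|A) = 1 − 0.1728 = 0.8272.
P(G|B) = 1 − 0.4099 = 0.5901.
P(G|D) = 1 − 0.4843 = 0.5157.
P(G|E) = 1 − 0.0873 = 0.9127.
P(G) = P(G|A)·P(A) + P(G|B)·P(B) + P(G|C)·P(C) + P(G|D)·P(D) + P(G|E)·P(E) + P(G|F)·P(F)
      = 0.8272·0.083 + 0.5901·0.294 + 0.7507·0.05 + 0.5157·0.27 + 0.9127·0.088 + 0.699·0.215
      = 0.0686576 + 0.1734894 + 0.037535 + 0.139239 + 0.0803176 + 0.150285 = 0.6495236

P(G) ≈ 0.6495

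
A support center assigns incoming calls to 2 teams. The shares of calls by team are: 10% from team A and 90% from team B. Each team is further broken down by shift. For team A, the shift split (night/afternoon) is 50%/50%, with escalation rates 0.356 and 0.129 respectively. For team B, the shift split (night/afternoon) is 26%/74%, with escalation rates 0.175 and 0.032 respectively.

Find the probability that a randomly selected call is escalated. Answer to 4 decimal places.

P(E) ≈ 0.0865

P(E|A) = 0.5·0.356 + 0.5·0.129 = 0.178 + 0.0645 = 0.2425
P(E|B) = 0.26·0.175 + 0.74·0.032 = 0.0455 + 0.02368 = 0.06918
By total probability over the outer partition,
P(E) = 0.1·0.2425 + 0.9·0.06918
      = 0.02425 + 0.062262 = 0.086512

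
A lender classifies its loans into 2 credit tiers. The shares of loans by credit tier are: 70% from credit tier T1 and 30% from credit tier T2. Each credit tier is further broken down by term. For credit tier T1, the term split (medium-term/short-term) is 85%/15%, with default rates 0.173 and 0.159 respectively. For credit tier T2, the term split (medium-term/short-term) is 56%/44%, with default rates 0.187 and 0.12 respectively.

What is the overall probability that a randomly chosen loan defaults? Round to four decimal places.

P(D|T1) = 0.85·0.173 + 0.15·0.159 = 0.14705 + 0.02385 = 0.1709
P(D|T2) = 0.56·0.187 + 0.44·0.12 = 0.10472 + 0.0528 = 0.15752
Then overall,
P(D) = 0.7·0.1709 + 0.3·0.15752
      = 0.11963 + 0.047256 = 0.166886

0.1669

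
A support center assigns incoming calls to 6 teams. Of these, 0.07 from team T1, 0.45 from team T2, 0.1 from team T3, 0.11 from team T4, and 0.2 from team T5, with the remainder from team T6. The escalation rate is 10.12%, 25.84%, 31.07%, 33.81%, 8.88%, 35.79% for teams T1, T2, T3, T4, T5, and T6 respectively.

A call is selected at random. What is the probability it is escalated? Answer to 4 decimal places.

P(T6) = 1 − (0.07 + 0.45 + 0.1 + 0.11 + 0.2) = 0.07.
P(E) = P(E|T1)·P(T1) + P(E|T2)·P(T2) + P(E|T3)·P(T3) + P(E|T4)·P(T4) + P(E|T5)·P(T5) + P(E|T6)·P(T6)
      = 0.1012·0.07 + 0.2584·0.45 + 0.3107·0.1 + 0.3381·0.11 + 0.0888·0.2 + 0.3579·0.07
      = 0.007084 + 0.11628 + 0.03107 + 0.037191 + 0.01776 + 0.025053 = 0.234438

0.2344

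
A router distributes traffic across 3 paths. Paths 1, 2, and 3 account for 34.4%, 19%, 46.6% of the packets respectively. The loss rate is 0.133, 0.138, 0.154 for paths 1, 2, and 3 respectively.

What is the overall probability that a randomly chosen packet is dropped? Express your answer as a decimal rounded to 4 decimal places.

P(L) = P(L|1)·P(1) + P(L|2)·P(2) + P(L|3)·P(3)
      = 0.133·0.344 + 0.138·0.19 + 0.154·0.466
      = 0.045752 + 0.02622 + 0.071764 = 0.143736

P(L) ≈ 0.1437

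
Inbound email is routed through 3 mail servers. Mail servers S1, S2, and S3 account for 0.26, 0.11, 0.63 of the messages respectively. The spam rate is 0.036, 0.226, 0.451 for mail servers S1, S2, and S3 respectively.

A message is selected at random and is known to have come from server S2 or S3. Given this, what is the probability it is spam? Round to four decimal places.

P(S|J) ≈ 0.4176

Let J = {S2, S3}.
P(J) = 0.11 + 0.63 = 0.74.
P(S ∩ J) = 0.226·0.11 + 0.451·0.63 = 0.02486 + 0.28413 = 0.30899.
P(S | J) = 0.30899 / 0.74 = 0.417554…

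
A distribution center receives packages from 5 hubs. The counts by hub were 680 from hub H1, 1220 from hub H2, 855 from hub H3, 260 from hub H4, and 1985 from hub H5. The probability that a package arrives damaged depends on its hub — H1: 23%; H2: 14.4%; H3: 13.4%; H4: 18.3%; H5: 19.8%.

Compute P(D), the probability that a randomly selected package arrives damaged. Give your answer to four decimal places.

Total: 680 + 1220 + 855 + 260 + 1985 = 5000.
P(H1) = 680/5000 = 0.136. P(H2) = 1220/5000 = 0.244. P(H3) = 855/5000 = 0.171. P(H4) = 260/5000 = 0.052. P(H5) = 1985/5000 = 0.397.
P(D) = P(D|H1)·P(H1) + P(D|H2)·P(H2) + P(D|H3)·P(H3) + P(D|H4)·P(H4) + P(D|H5)·P(H5)
      = 0.23·0.136 + 0.144·0.244 + 0.134·0.171 + 0.183·0.052 + 0.198·0.397
      = 0.03128 + 0.035136 + 0.022914 + 0.009516 + 0.078606 = 0.177452

0.1775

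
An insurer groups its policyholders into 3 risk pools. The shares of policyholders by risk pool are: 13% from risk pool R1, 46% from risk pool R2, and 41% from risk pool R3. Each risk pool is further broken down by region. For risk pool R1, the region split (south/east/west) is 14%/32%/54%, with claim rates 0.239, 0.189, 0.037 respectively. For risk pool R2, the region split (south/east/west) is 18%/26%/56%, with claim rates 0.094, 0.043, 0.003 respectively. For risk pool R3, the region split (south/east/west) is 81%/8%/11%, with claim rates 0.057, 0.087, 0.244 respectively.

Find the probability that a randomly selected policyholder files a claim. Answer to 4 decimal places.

P(C|R1) = 0.14·0.239 + 0.32·0.189 + 0.54·0.037 = 0.03346 + 0.06048 + 0.01998 = 0.11392
P(C|R2) = 0.18·0.094 + 0.26·0.043 + 0.56·0.003 = 0.01692 + 0.01118 + 0.00168 = 0.02978
P(C|R3) = 0.81·0.057 + 0.08·0.087 + 0.11·0.244 = 0.04617 + 0.00696 + 0.02684 = 0.07997
Then overall,
P(C) = 0.13·0.11392 + 0.46·0.02978 + 0.41·0.07997
      = 0.0148096 + 0.0136988 + 0.0327877 = 0.0612961

0.0613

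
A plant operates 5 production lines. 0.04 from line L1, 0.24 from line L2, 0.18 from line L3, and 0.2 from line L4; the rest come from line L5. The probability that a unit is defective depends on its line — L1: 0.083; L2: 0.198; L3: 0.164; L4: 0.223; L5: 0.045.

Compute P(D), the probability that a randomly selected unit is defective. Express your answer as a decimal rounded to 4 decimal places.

P(D) ≈ 0.1403

P(L5) = 1 − (0.04 + 0.24 + 0.18 + 0.2) = 0.34.
P(D) = P(D|L1)·P(L1) + P(D|L2)·P(L2) + P(D|L3)·P(L3) + P(D|L4)·P(L4) + P(D|L5)·P(L5)
      = 0.083·0.04 + 0.198·0.24 + 0.164·0.18 + 0.223·0.2 + 0.045·0.34
      = 0.00332 + 0.04752 + 0.02952 + 0.0446 + 0.0153 = 0.14026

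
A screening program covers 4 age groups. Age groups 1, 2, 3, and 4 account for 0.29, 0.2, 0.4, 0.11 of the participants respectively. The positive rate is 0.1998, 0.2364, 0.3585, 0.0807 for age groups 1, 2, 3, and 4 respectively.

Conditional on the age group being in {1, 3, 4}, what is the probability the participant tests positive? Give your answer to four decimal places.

P(T|S) ≈ 0.2628

Let S = {1, 3, 4}.
P(S) = 0.29 + 0.4 + 0.11 = 0.8.
P(T ∩ S) = 0.1998·0.29 + 0.3585·0.4 + 0.0807·0.11 = 0.057942 + 0.1434 + 0.008877 = 0.210219.
P(T | S) = 0.210219 / 0.8 = 0.262774…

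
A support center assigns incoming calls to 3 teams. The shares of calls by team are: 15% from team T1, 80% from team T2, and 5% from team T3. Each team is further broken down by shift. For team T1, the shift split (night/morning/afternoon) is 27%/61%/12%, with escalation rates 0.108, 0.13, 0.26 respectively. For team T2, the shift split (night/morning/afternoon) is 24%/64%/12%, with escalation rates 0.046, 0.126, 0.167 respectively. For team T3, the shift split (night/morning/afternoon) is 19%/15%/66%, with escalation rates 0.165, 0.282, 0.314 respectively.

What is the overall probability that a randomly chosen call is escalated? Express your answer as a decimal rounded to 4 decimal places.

P(E|T1) = 0.27·0.108 + 0.61·0.13 + 0.12·0.26 = 0.02916 + 0.0793 + 0.0312 = 0.13966
P(E|T2) = 0.24·0.046 + 0.64·0.126 + 0.12·0.167 = 0.01104 + 0.08064 + 0.02004 = 0.11172
P(E|T3) = 0.19·0.165 + 0.15·0.282 + 0.66·0.314 = 0.03135 + 0.0423 + 0.20724 = 0.28089
By total probability over the outer partition,
P(E) = 0.15·0.13966 + 0.8·0.11172 + 0.05·0.28089
      = 0.020949 + 0.089376 + 0.0140445 = 0.1243695

0.1244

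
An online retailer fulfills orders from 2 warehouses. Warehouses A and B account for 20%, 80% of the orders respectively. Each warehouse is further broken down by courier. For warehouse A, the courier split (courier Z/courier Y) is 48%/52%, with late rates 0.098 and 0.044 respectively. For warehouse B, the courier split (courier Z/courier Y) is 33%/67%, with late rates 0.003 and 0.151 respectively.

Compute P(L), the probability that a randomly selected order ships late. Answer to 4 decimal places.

0.0957

P(L|A) = 0.48·0.098 + 0.52·0.044 = 0.04704 + 0.02288 = 0.06992
P(L|B) = 0.33·0.003 + 0.67·0.151 = 0.00099 + 0.10117 = 0.10216
Then overall,
P(L) = 0.2·0.06992 + 0.8·0.10216
      = 0.013984 + 0.081728 = 0.095712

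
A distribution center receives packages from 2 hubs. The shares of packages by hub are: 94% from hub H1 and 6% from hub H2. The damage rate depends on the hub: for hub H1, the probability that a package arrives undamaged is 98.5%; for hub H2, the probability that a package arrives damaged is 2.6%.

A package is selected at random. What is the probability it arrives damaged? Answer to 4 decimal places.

P(D|H1) = 1 − 0.985 = 0.015.
P(D) = P(D|H1)·P(H1) + P(D|H2)·P(H2)
      = 0.015·0.94 + 0.026·0.06
      = 0.0141 + 0.00156 = 0.01566

0.0157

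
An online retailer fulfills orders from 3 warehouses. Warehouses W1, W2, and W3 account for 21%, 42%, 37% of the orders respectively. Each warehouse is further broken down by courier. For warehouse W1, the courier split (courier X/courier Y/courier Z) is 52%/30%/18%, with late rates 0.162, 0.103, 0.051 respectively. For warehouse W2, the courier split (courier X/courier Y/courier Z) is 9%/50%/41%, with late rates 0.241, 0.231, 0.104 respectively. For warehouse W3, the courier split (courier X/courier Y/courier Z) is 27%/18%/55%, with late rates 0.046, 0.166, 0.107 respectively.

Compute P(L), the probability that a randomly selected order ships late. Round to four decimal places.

0.1391

P(L|W1) = 0.52·0.162 + 0.3·0.103 + 0.18·0.051 = 0.08424 + 0.0309 + 0.00918 = 0.12432
P(L|W2) = 0.09·0.241 + 0.5·0.231 + 0.41·0.104 = 0.02169 + 0.1155 + 0.04264 = 0.17983
P(L|W3) = 0.27·0.046 + 0.18·0.166 + 0.55·0.107 = 0.01242 + 0.02988 + 0.05885 = 0.10115
By total probability over the outer partition,
P(L) = 0.21·0.12432 + 0.42·0.17983 + 0.37·0.10115
      = 0.0261072 + 0.0755286 + 0.0374255 = 0.1390613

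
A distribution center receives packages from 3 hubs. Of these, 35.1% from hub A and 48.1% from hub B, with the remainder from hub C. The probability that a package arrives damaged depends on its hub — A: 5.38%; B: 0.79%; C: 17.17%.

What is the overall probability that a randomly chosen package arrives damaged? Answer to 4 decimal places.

P(D) ≈ 0.0515

P(C) = 1 − (0.351 + 0.481) = 0.168.
P(D) = P(D|A)·P(A) + P(D|B)·P(B) + P(D|C)·P(C)
      = 0.0538·0.351 + 0.0079·0.481 + 0.1717·0.168
      = 0.0188838 + 0.0037999 + 0.0288456 = 0.0515293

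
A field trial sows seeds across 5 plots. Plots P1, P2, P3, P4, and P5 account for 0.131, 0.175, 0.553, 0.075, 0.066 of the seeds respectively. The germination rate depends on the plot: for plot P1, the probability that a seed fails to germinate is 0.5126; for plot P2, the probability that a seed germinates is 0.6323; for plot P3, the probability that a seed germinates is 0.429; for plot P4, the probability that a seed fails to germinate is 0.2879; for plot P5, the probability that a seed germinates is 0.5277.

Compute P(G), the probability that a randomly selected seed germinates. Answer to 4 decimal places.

0.5000

P(G|P1) = 1 − 0.5126 = 0.4874.
P(G|P4) = 1 − 0.2879 = 0.7121.
P(G) = P(G|P1)·P(P1) + P(G|P2)·P(P2) + P(G|P3)·P(P3) + P(G|P4)·P(P4) + P(G|P5)·P(P5)
      = 0.4874·0.131 + 0.6323·0.175 + 0.429·0.553 + 0.7121·0.075 + 0.5277·0.066
      = 0.0638494 + 0.1106525 + 0.237237 + 0.0534075 + 0.0348282 = 0.4999746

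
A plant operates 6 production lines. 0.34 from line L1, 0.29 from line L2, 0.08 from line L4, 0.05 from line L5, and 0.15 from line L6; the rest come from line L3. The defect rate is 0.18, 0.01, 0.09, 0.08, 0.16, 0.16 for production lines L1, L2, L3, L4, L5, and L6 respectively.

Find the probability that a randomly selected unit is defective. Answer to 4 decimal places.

P(L3) = 1 − (0.34 + 0.29 + 0.08 + 0.05 + 0.15) = 0.09.
Summing over the partition,
P(D) = P(D|L1)·P(L1) + P(D|L2)·P(L2) + P(D|L3)·P(L3) + P(D|L4)·P(L4) + P(D|L5)·P(L5) + P(D|L6)·P(L6)
      = 0.18·0.34 + 0.01·0.29 + 0.09·0.09 + 0.08·0.08 + 0.16·0.05 + 0.16·0.15
      = 0.0612 + 0.0029 + 0.0081 + 0.0064 + 0.008 + 0.024 = 0.1106

0.1106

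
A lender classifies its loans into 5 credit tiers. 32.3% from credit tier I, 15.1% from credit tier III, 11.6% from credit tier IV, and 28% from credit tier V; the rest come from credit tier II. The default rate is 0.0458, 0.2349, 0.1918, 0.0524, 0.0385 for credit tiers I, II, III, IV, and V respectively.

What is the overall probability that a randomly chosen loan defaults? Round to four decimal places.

P(D) ≈ 0.0912

P(II) = 1 − (0.323 + 0.151 + 0.116 + 0.28) = 0.13.
P(D) = P(D|I)·P(I) + P(D|II)·P(II) + P(D|III)·P(III) + P(D|IV)·P(IV) + P(D|V)·P(V)
      = 0.0458·0.323 + 0.2349·0.13 + 0.1918·0.151 + 0.0524·0.116 + 0.0385·0.28
      = 0.0147934 + 0.030537 + 0.0289618 + 0.0060784 + 0.01078 = 0.0911506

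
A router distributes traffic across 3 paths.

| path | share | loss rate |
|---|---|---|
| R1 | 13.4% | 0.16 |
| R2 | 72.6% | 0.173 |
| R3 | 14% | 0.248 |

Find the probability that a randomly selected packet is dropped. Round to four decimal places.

P(L) = P(L|R1)·P(R1) + P(L|R2)·P(R2) + P(L|R3)·P(R3)
      = 0.16·0.134 + 0.173·0.726 + 0.248·0.14
      = 0.02144 + 0.125598 + 0.03472 = 0.181758

P(L) ≈ 0.1818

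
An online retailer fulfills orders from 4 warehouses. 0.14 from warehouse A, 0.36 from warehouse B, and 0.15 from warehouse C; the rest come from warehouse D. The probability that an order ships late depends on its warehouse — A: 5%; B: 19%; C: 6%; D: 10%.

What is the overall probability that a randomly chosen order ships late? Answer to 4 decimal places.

P(L) ≈ 0.1194

P(D) = 1 − (0.14 + 0.36 + 0.15) = 0.35.
P(L) = P(L|A)·P(A) + P(L|B)·P(B) + P(L|C)·P(C) + P(L|D)·P(D)
      = 0.05·0.14 + 0.19·0.36 + 0.06·0.15 + 0.1·0.35
      = 0.007 + 0.0684 + 0.009 + 0.035 = 0.1194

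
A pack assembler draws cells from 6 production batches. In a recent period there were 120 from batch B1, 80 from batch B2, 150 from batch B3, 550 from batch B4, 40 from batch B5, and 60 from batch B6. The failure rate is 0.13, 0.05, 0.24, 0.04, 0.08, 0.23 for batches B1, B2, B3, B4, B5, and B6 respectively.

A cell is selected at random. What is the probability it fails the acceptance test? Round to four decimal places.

0.0946

Total: 120 + 80 + 150 + 550 + 40 + 60 = 1000.
P(B1) = 120/1000 = 0.12. P(B2) = 80/1000 = 0.08. P(B3) = 150/1000 = 0.15. P(B4) = 550/1000 = 0.55. P(B5) = 40/1000 = 0.04. P(B6) = 60/1000 = 0.06.
P(F) = P(F|B1)·P(B1) + P(F|B2)·P(B2) + P(F|B3)·P(B3) + P(F|B4)·P(B4) + P(F|B5)·P(B5) + P(F|B6)·P(B6)
      = 0.13·0.12 + 0.05·0.08 + 0.24·0.15 + 0.04·0.55 + 0.08·0.04 + 0.23·0.06
      = 0.0156 + 0.004 + 0.036 + 0.022 + 0.0032 + 0.0138 = 0.0946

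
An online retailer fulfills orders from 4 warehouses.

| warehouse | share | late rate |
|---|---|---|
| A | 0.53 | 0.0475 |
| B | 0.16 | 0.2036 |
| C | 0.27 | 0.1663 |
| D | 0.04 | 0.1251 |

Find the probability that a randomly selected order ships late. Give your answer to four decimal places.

By the law of total probability,
P(L) = P(L|A)·P(A) + P(L|B)·P(B) + P(L|C)·P(C) + P(L|D)·P(D)
      = 0.0475·0.53 + 0.2036·0.16 + 0.1663·0.27 + 0.1251·0.04
      = 0.025175 + 0.032576 + 0.044901 + 0.005004 = 0.107656

0.1077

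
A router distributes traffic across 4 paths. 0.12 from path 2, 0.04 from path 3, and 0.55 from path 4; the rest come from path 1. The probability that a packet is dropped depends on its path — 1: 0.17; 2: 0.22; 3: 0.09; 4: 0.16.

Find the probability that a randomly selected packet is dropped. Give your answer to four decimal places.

P(1) = 1 − (0.12 + 0.04 + 0.55) = 0.29.
P(L) = P(L|1)·P(1) + P(L|2)·P(2) + P(L|3)·P(3) + P(L|4)·P(4)
      = 0.17·0.29 + 0.22·0.12 + 0.09·0.04 + 0.16·0.55
      = 0.0493 + 0.0264 + 0.0036 + 0.088 = 0.1673

P(L) ≈ 0.1673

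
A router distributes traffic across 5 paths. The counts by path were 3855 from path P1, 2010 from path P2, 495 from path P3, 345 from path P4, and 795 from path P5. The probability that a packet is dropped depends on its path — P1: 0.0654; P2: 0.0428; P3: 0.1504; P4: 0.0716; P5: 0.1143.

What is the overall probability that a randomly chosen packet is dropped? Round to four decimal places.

0.0704

Total: 3855 + 2010 + 495 + 345 + 795 = 7500.
P(P1) = 3855/7500 = 0.514. P(P2) = 2010/7500 = 0.268. P(P3) = 495/7500 = 0.066. P(P4) = 345/7500 = 0.046. P(P5) = 795/7500 = 0.106.
By the law of total probability,
P(L) = P(L|P1)·P(P1) + P(L|P2)·P(P2) + P(L|P3)·P(P3) + P(L|P4)·P(P4) + P(L|P5)·P(P5)
      = 0.0654·0.514 + 0.0428·0.268 + 0.1504·0.066 + 0.0716·0.046 + 0.1143·0.106
      = 0.0336156 + 0.0114704 + 0.0099264 + 0.0032936 + 0.0121158 = 0.0704218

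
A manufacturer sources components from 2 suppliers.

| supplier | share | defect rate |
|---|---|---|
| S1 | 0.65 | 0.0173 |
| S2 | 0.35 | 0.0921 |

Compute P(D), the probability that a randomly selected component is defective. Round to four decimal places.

Using total probability over the partition,
P(D) = P(D|S1)·P(S1) + P(D|S2)·P(S2)
      = 0.0173·0.65 + 0.0921·0.35
      = 0.011245 + 0.032235 = 0.04348

P(D) ≈ 0.0435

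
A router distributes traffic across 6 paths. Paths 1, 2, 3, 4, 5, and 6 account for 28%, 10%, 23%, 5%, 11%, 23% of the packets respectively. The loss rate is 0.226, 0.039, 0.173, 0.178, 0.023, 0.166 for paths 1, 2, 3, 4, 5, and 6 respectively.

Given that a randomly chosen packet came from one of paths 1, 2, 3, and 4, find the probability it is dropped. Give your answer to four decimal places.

Let S = {1, 2, 3, 4}.
P(S) = 0.28 + 0.1 + 0.23 + 0.05 = 0.66.
P(L ∩ S) = 0.226·0.28 + 0.039·0.1 + 0.173·0.23 + 0.178·0.05 = 0.06328 + 0.0039 + 0.03979 + 0.0089 = 0.11587.
P(L | S) = 0.11587 / 0.66 = 0.175561…

P(L|S) ≈ 0.1756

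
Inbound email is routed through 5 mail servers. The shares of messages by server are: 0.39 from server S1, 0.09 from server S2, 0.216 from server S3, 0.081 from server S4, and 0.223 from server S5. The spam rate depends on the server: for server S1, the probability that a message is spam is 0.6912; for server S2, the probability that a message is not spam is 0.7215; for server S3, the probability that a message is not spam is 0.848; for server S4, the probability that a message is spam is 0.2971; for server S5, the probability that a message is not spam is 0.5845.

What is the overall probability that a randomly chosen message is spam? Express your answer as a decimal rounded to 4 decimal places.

P(S|S2) = 1 − 0.7215 = 0.2785.
P(S|S3) = 1 − 0.848 = 0.152.
P(S|S5) = 1 − 0.5845 = 0.4155.
Using total probability over the partition,
P(S) = P(S|S1)·P(S1) + P(S|S2)·P(S2) + P(S|S3)·P(S3) + P(S|S4)·P(S4) + P(S|S5)·P(S5)
      = 0.6912·0.39 + 0.2785·0.09 + 0.152·0.216 + 0.2971·0.081 + 0.4155·0.223
      = 0.269568 + 0.025065 + 0.032832 + 0.0240651 + 0.0926565 = 0.4441866

P(S) ≈ 0.4442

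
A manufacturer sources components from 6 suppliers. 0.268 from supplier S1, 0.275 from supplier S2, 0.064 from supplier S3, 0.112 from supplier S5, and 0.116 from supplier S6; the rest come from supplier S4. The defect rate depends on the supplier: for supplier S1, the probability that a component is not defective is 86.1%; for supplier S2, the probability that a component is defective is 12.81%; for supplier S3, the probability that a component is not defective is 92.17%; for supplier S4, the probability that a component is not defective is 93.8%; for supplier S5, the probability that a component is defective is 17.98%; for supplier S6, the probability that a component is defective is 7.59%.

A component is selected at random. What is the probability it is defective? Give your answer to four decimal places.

P(S4) = 1 − (0.268 + 0.275 + 0.064 + 0.112 + 0.116) = 0.165.
P(D|S1) = 1 − 0.861 = 0.139.
P(D|S3) = 1 − 0.9217 = 0.0783.
P(D|S4) = 1 − 0.938 = 0.062.
Summing over the partition,
P(D) = P(D|S1)·P(S1) + P(D|S2)·P(S2) + P(D|S3)·P(S3) + P(D|S4)·P(S4) + P(D|S5)·P(S5) + P(D|S6)·P(S6)
      = 0.139·0.268 + 0.1281·0.275 + 0.0783·0.064 + 0.062·0.165 + 0.1798·0.112 + 0.0759·0.116
      = 0.037252 + 0.0352275 + 0.0050112 + 0.01023 + 0.0201376 + 0.0088044 = 0.1166627

P(D) ≈ 0.1167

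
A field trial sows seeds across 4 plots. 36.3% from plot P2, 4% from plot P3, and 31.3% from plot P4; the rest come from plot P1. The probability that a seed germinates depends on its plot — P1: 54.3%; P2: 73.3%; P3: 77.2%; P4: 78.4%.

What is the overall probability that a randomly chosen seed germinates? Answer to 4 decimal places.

P(P1) = 1 − (0.363 + 0.04 + 0.313) = 0.284.
P(G) = P(G|P1)·P(P1) + P(G|P2)·P(P2) + P(G|P3)·P(P3) + P(G|P4)·P(P4)
      = 0.543·0.284 + 0.733·0.363 + 0.772·0.04 + 0.784·0.313
      = 0.154212 + 0.266079 + 0.03088 + 0.245392 = 0.696563

P(G) ≈ 0.6966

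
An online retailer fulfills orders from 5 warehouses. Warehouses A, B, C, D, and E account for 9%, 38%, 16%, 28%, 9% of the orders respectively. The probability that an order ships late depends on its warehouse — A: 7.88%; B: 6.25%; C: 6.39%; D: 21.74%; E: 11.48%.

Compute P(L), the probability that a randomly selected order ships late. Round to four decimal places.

P(L) ≈ 0.1123

By the law of total probability,
P(L) = P(L|A)·P(A) + P(L|B)·P(B) + P(L|C)·P(C) + P(L|D)·P(D) + P(L|E)·P(E)
      = 0.0788·0.09 + 0.0625·0.38 + 0.0639·0.16 + 0.2174·0.28 + 0.1148·0.09
      = 0.007092 + 0.02375 + 0.010224 + 0.060872 + 0.010332 = 0.11227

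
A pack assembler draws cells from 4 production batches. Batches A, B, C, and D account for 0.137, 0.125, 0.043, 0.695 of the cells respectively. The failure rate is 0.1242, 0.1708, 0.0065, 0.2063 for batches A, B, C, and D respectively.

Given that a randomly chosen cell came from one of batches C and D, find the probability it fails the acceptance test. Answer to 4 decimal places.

P(F|S) ≈ 0.1947

Let S = {C, D}.
P(S) = 0.043 + 0.695 = 0.738.
P(F ∩ S) = 0.0065·0.043 + 0.2063·0.695 = 0.0002795 + 0.1433785 = 0.143658.
P(F | S) = 0.143658 / 0.738 = 0.194659…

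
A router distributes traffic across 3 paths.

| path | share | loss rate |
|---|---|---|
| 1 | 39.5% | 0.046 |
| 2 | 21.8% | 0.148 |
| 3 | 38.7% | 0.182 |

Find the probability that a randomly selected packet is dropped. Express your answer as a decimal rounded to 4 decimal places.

P(L) = P(L|1)·P(1) + P(L|2)·P(2) + P(L|3)·P(3)
      = 0.046·0.395 + 0.148·0.218 + 0.182·0.387
      = 0.01817 + 0.032264 + 0.070434 = 0.120868

0.1209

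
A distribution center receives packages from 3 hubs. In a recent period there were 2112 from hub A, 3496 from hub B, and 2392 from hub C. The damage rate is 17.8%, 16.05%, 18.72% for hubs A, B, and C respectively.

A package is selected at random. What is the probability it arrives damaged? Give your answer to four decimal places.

Total: 2112 + 3496 + 2392 = 8000.
P(A) = 2112/8000 = 0.264. P(B) = 3496/8000 = 0.437. P(C) = 2392/8000 = 0.299.
Using total probability over the partition,
P(D) = P(D|A)·P(A) + P(D|B)·P(B) + P(D|C)·P(C)
      = 0.178·0.264 + 0.1605·0.437 + 0.1872·0.299
      = 0.046992 + 0.0701385 + 0.0559728 = 0.1731033

P(D) ≈ 0.1731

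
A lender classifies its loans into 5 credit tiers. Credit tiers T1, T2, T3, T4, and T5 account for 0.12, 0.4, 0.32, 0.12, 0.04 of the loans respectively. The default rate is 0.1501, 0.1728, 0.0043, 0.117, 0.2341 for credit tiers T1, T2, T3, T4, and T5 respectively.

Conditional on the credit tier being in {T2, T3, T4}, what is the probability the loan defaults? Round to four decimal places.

0.1006

Let S = {T2, T3, T4}.
P(S) = 0.4 + 0.32 + 0.12 = 0.84.
P(D ∩ S) = 0.1728·0.4 + 0.0043·0.32 + 0.117·0.12 = 0.06912 + 0.001376 + 0.01404 = 0.084536.
P(D | S) = 0.084536 / 0.84 = 0.100638…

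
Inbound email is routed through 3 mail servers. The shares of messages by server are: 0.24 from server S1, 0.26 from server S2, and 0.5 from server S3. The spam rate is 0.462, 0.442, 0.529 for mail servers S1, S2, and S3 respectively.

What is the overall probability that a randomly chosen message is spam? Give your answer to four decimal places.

P(S) ≈ 0.4903

P(S) = P(S|S1)·P(S1) + P(S|S2)·P(S2) + P(S|S3)·P(S3)
      = 0.462·0.24 + 0.442·0.26 + 0.529·0.5
      = 0.11088 + 0.11492 + 0.2645 = 0.4903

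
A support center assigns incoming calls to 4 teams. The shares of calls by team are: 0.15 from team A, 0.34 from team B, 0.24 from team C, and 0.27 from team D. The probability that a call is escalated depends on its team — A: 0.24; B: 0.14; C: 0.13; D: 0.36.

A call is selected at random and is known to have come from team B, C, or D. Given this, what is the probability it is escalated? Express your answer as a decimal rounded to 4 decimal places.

0.2071

Let S = {B, C, D}.
P(S) = 0.34 + 0.24 + 0.27 = 0.85.
P(E ∩ S) = 0.14·0.34 + 0.13·0.24 + 0.36·0.27 = 0.0476 + 0.0312 + 0.0972 = 0.176.
P(E | S) = 0.176 / 0.85 = 0.207059…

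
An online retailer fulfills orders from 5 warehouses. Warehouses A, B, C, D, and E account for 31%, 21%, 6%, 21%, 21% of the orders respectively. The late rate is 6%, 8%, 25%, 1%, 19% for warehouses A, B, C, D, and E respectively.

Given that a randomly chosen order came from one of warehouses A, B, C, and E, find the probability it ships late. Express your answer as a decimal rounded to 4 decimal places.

P(L|S) ≈ 0.1143

Let S = {A, B, C, E}.
P(S) = 0.31 + 0.21 + 0.06 + 0.21 = 0.79.
P(L ∩ S) = 0.06·0.31 + 0.08·0.21 + 0.25·0.06 + 0.19·0.21 = 0.0186 + 0.0168 + 0.015 + 0.0399 = 0.0903.
P(L | S) = 0.0903 / 0.79 = 0.114304…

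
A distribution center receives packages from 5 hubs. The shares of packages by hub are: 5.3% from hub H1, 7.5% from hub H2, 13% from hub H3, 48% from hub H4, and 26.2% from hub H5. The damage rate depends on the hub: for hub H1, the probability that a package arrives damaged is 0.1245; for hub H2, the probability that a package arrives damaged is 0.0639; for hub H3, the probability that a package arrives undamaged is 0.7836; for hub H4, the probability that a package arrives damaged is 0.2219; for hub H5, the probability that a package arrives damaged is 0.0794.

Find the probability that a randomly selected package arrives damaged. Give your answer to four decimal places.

0.1668

P(D|H3) = 1 − 0.7836 = 0.2164.
Summing over the partition,
P(D) = P(D|H1)·P(H1) + P(D|H2)·P(H2) + P(D|H3)·P(H3) + P(D|H4)·P(H4) + P(D|H5)·P(H5)
      = 0.1245·0.053 + 0.0639·0.075 + 0.2164·0.13 + 0.2219·0.48 + 0.0794·0.262
      = 0.0065985 + 0.0047925 + 0.028132 + 0.106512 + 0.0208028 = 0.1668378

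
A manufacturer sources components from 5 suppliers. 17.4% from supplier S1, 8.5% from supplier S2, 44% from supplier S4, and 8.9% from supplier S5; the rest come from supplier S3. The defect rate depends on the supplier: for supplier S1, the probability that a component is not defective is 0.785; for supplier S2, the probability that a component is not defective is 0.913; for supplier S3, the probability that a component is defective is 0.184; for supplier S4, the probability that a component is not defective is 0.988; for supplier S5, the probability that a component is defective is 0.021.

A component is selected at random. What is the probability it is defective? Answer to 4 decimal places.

P(S3) = 1 − (0.174 + 0.085 + 0.44 + 0.089) = 0.212.
P(D|S1) = 1 − 0.785 = 0.215.
P(D|S2) = 1 − 0.913 = 0.087.
P(D|S4) = 1 − 0.988 = 0.012.
P(D) = P(D|S1)·P(S1) + P(D|S2)·P(S2) + P(D|S3)·P(S3) + P(D|S4)·P(S4) + P(D|S5)·P(S5)
      = 0.215·0.174 + 0.087·0.085 + 0.184·0.212 + 0.012·0.44 + 0.021·0.089
      = 0.03741 + 0.007395 + 0.039008 + 0.00528 + 0.001869 = 0.090962

0.0910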